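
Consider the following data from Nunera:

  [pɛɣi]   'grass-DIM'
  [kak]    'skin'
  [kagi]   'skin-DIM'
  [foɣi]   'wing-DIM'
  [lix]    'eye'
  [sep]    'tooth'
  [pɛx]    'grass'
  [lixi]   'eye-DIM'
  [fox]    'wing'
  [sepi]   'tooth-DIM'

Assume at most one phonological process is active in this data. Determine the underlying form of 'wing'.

/foɣ/

In [foɣi] and [fox] the final segment of 'wing' alternates: [ɣ] ~ [x].
The stem 'eye' ([lixi], [lix]) shows [x] unchanged in both environments, so [x] cannot be basic with [ɣ] derived before the DIM suffix.
So /ɣ/ is underlying, and a rule of word-final obstruent devoicing — voiced obstruents become voiceless word-finally — gives [x].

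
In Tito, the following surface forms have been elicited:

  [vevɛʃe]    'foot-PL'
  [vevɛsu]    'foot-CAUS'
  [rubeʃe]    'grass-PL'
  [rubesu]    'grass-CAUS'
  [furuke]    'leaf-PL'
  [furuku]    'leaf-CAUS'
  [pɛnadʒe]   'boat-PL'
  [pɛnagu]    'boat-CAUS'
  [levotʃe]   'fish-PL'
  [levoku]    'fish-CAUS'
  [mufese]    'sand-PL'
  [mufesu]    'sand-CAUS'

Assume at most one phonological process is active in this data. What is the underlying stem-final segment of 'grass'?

/ʃ/

The stem for 'grass' ends in [ʃ] in [rubeʃe] but [s] in [rubesu].
Compare 'sand', with invariant [s] in [mufese] and [mufesu]: an analysis with underlying /s/ and a rule producing [ʃ] before the PL suffix would wrongly predict alternation here too.
The underlying segment must be /ʃ/; palato-alveolar /tʃ/, /dʒ/ and /ʃ/ become [k], [g] and [s] when no front vowel follows, yielding [s] there.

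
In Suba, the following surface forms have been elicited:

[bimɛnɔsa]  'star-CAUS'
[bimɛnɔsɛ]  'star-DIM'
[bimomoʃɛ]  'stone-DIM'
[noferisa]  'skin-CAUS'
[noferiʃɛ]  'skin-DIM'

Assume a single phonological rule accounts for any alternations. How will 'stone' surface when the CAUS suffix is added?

[bimomosa]

The root 'skin' surfaces as [noferisa] and [noferiʃɛ], with a stem-final [s] ~ [ʃ] alternation.
If /s/ were underlying and a rule turned it into [ʃ] before the DIM suffix, 'star' would also alternate; but it has [s] in both [bimɛnɔsa] and [bimɛnɔsɛ].
The underlying segment must be /ʃ/; palato-alveolar /ʃ/ becomes [s] when no front vowel follows, yielding [s] there.
From [bimomoʃɛ] the stem 'stone' is /bimomoʃ/; when no front vowel follows this yields [bimomosa].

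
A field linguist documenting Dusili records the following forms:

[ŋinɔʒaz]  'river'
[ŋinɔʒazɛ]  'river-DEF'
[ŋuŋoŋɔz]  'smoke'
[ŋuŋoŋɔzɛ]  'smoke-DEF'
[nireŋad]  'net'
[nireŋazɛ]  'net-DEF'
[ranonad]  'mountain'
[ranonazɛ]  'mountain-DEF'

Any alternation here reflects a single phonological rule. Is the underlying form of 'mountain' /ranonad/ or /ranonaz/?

The root 'mountain' surfaces as [ranonad] and [ranonazɛ], with a stem-final [d] ~ [z] alternation.
Compare 'smoke', with invariant [z] in [ŋuŋoŋɔz] and [ŋuŋoŋɔzɛ]: an analysis with underlying /z/ and a rule producing [d] in isolation would wrongly predict alternation here too.
The underlying segment must be /d/; voiced stops become fricatives between vowels, yielding [z] there.

/ranonad/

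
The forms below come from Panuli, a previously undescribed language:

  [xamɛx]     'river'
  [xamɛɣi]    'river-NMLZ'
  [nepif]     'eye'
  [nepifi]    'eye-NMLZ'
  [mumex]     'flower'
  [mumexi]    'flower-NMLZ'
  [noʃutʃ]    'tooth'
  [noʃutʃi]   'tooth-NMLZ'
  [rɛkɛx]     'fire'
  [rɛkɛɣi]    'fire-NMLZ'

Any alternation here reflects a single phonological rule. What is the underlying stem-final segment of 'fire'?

/ɣ/

'fire' shows [x] ~ [ɣ] at the end of the stem ([rɛkɛx] vs [rɛkɛɣi]).
The stem 'flower' ([mumex], [mumexi]) shows [x] unchanged in both environments, so [x] cannot be basic with [ɣ] derived before the NMLZ suffix.
Therefore /ɣ/ is basic and [x] is derived by word-final obstruent devoicing (voiced obstruents become voiceless word-finally).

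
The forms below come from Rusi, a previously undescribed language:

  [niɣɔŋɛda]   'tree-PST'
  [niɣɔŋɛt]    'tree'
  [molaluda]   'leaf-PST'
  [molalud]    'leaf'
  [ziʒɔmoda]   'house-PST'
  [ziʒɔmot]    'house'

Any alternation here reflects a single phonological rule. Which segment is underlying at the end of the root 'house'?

/t/

'house' shows [d] ~ [t] at the end of the stem ([ziʒɔmoda] vs [ziʒɔmot]).
But 'leaf' keeps [d] in both environments ([molaluda], [molalud]), so there is no rule changing /d/ to [t] in isolation.
The alternation reflects intervocalic voicing: voiceless stops become voiced between vowels. /t/ is underlying.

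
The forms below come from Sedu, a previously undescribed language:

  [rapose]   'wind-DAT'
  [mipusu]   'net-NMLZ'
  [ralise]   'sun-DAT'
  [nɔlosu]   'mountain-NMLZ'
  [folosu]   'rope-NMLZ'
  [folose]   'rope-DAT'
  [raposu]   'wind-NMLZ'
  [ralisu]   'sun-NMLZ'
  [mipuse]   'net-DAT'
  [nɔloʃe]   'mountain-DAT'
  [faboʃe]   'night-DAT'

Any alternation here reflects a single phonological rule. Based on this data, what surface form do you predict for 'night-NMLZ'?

[fabosu]

'mountain' shows [ʃ] ~ [s] at the end of the stem ([nɔloʃe] vs [nɔlosu]).
The stem 'net' ([mipuse], [mipusu]) shows [s] unchanged in both environments, so [s] cannot be basic with [ʃ] derived before the DAT suffix.
So /ʃ/ is underlying, and a rule of depalatalization — palato-alveolar /ʃ/ becomes [s] when no front vowel follows — gives [s].
The one attested form of 'night', [faboʃe], shows underlying /faboʃ/. Applying the same rule when no front vowel follows gives [fabosu].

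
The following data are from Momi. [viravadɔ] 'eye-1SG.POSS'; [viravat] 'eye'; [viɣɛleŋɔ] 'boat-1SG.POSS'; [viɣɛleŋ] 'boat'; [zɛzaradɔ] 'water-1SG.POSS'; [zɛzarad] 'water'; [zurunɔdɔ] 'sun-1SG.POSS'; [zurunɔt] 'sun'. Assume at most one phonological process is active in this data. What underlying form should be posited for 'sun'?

/zurunɔt/

The root 'sun' surfaces as [zurunɔdɔ] and [zurunɔt], with a stem-final [d] ~ [t] alternation.
If /d/ were underlying and a rule turned it into [t] in isolation, 'water' would also alternate; but it has [d] in both [zɛzaradɔ] and [zɛzarad].
The underlying segment must be /t/; voiceless stops become voiced between vowels, yielding [d] there.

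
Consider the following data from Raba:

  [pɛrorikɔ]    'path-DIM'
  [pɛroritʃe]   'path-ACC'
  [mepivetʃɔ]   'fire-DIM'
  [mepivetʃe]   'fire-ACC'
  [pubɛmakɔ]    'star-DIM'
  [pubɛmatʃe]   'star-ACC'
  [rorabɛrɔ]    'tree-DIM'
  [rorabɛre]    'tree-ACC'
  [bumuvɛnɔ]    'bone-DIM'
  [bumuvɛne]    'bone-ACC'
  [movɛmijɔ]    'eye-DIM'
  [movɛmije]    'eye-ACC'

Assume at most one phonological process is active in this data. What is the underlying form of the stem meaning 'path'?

The stem for 'path' ends in [k] in [pɛrorikɔ] but [tʃ] in [pɛroritʃe].
Compare 'fire', with invariant [tʃ] in [mepivetʃɔ] and [mepivetʃe]: an analysis with underlying /tʃ/ and a rule producing [k] before the DIM suffix would wrongly predict alternation here too.
The alternation reflects palatalization before a front vowel: /k/ becomes palato-alveolar [tʃ] before a front vowel. /k/ is underlying.

/pɛrorik/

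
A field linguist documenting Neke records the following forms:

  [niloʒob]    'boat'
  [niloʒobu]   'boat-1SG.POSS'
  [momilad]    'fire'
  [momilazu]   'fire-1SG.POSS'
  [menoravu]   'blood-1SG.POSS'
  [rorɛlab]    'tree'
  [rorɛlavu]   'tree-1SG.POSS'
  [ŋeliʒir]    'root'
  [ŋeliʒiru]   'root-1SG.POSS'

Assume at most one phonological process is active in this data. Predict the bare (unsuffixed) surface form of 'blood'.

[menorab]

The root 'tree' surfaces as [rorɛlab] and [rorɛlavu], with a stem-final [b] ~ [v] alternation.
Compare 'boat', with invariant [b] in [niloʒob] and [niloʒobu]: an analysis with underlying /b/ and a rule producing [v] before the 1SG.POSS suffix would wrongly predict alternation here too.
The alternation reflects word-final hardening: voiced fricatives become stops word-finally. /v/ is underlying.
The one attested form of 'blood', [menoravu], shows underlying /menorav/. Applying the same rule word-finally gives [menorab].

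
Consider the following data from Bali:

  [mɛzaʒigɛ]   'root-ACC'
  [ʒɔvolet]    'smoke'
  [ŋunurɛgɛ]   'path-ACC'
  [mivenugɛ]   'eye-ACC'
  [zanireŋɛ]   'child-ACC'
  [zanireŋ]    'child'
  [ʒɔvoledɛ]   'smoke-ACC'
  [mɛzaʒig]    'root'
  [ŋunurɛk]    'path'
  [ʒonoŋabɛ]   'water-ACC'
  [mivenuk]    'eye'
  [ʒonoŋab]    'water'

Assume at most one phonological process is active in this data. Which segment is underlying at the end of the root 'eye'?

/k/

The stem for 'eye' ends in [k] in [mivenuk] but [g] in [mivenugɛ].
Compare 'root', with invariant [g] in [mɛzaʒig] and [mɛzaʒigɛ]: an analysis with underlying /g/ and a rule producing [k] in isolation would wrongly predict alternation here too.
The alternation reflects intervocalic voicing: voiceless stops become voiced between vowels. /k/ is underlying.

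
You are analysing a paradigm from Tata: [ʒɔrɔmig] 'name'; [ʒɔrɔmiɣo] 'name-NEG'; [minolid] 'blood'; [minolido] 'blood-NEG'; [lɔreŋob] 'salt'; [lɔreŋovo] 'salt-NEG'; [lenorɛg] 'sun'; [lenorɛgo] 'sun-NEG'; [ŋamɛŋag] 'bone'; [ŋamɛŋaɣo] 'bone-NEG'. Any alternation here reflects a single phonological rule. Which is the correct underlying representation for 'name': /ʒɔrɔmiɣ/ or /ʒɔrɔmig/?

The root 'name' surfaces as [ʒɔrɔmig] and [ʒɔrɔmiɣo], with a stem-final [g] ~ [ɣ] alternation.
The stem 'sun' ([lenorɛg], [lenorɛgo]) shows [g] unchanged in both environments, so [g] cannot be basic with [ɣ] derived before the NEG suffix.
So /ɣ/ is underlying, and a rule of word-final hardening — voiced fricatives become stops word-finally — gives [g].

/ʒɔrɔmiɣ/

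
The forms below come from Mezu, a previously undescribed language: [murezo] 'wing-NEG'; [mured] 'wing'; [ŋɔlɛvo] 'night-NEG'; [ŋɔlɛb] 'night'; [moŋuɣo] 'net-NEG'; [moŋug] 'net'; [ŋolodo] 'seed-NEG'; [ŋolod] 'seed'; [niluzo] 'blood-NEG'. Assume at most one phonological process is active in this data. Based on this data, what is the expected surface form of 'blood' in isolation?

In [murezo] and [mured] the final segment of 'wing' alternates: [z] ~ [d].
If /d/ were underlying and a rule turned it into [z] before the NEG suffix, 'seed' would also alternate; but it has [d] in both [ŋolodo] and [ŋolod].
The alternation reflects word-final hardening: voiced fricatives become stops word-finally. /z/ is underlying.
From [niluzo] the stem 'blood' is /niluz/; word-finally this yields [nilud].

[nilud]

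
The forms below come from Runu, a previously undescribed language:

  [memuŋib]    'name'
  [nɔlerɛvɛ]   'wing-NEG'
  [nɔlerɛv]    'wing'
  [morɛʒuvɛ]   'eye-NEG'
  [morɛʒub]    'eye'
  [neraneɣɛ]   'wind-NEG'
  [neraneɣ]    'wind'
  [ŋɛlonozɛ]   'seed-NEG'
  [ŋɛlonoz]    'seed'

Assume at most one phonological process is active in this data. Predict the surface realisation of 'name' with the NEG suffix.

[memuŋivɛ]

The stem for 'eye' ends in [v] in [morɛʒuvɛ] but [b] in [morɛʒub].
Compare 'wing', with invariant [v] in [nɔlerɛvɛ] and [nɔlerɛv]: an analysis with underlying /v/ and a rule producing [b] in isolation would wrongly predict alternation here too.
So /b/ is underlying, and a rule of intervocalic spirantization — voiced stops become fricatives between vowels — gives [v].
The one attested form of 'name', [memuŋib], shows underlying /memuŋib/. Applying the same rule between vowels gives [memuŋivɛ].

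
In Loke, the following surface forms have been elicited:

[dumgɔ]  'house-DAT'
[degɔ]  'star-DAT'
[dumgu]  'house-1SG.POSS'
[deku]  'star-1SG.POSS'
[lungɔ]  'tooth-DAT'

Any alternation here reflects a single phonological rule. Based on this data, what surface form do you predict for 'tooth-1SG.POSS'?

[lungu]

The 1SG.POSS suffix surfaces as [-gu] and [-ku], depending on the final segment of the stem.
By contrast the DAT suffix keeps its initial [g] throughout — that segment must be underlying.
The 1SG.POSS suffix is therefore /-ku/ underlyingly, with post-nasal voicing: voiceless stops become voiced after a nasal.
After 'tooth', which ends in a nasal, the suffix surfaces as [-gu], giving [lungu].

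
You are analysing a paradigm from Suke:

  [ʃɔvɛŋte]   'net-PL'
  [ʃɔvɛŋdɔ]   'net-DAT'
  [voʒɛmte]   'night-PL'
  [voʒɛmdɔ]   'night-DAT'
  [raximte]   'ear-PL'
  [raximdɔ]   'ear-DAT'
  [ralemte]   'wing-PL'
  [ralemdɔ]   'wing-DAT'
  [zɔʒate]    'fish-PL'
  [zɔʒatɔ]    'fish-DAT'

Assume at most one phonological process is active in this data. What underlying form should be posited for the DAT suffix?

The DAT suffix surfaces as [-dɔ] and [-tɔ], depending on the final segment of the stem.
By contrast the PL suffix keeps its initial [t] throughout — that segment must be underlying.
The DAT suffix is therefore /-dɔ/ underlyingly, with post-vocalic devoicing: voiced stops become voiceless after a vowel.

/-dɔ/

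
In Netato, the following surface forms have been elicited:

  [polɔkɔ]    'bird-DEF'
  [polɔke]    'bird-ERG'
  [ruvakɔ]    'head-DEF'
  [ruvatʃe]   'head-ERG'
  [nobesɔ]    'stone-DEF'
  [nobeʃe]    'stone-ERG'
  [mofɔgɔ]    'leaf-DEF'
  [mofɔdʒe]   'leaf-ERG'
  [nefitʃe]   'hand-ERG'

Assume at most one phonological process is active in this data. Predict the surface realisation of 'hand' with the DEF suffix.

[nefikɔ]

The stem for 'head' ends in [k] in [ruvakɔ] but [tʃ] in [ruvatʃe].
If /k/ were underlying and a rule turned it into [tʃ] before the ERG suffix, 'bird' would also alternate; but it has [k] in both [polɔkɔ] and [polɔke].
The alternation reflects depalatalization: palato-alveolar /tʃ/, /dʒ/ and /ʃ/ become [k], [g] and [s] when no front vowel follows. /tʃ/ is underlying.
The one attested form of 'hand', [nefitʃe], shows underlying /nefitʃ/. Applying the same rule when no front vowel follows gives [nefikɔ].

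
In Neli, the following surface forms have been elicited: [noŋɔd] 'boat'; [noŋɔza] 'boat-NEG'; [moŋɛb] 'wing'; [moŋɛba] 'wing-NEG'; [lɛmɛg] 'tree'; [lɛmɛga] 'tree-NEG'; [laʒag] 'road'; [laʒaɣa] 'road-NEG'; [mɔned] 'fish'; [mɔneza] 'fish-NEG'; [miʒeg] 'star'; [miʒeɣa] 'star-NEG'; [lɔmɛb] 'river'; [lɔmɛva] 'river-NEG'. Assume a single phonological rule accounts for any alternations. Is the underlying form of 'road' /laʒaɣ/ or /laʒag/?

In [laʒag] and [laʒaɣa] the final segment of 'road' alternates: [g] ~ [ɣ].
Compare 'tree', with invariant [g] in [lɛmɛg] and [lɛmɛga]: an analysis with underlying /g/ and a rule producing [ɣ] before the NEG suffix would wrongly predict alternation here too.
So /ɣ/ is underlying, and a rule of word-final hardening — voiced fricatives become stops word-finally — gives [g].

/laʒaɣ/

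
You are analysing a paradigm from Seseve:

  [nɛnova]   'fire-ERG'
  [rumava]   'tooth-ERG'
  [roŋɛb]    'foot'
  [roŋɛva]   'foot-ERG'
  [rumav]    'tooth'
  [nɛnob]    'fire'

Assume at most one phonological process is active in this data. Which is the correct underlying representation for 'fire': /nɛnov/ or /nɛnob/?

'fire' shows [b] ~ [v] at the end of the stem ([nɛnob] vs [nɛnova]).
Compare 'tooth', with invariant [v] in [rumav] and [rumava]: an analysis with underlying /v/ and a rule producing [b] in isolation would wrongly predict alternation here too.
The alternation reflects intervocalic spirantization: voiced stops become fricatives between vowels. /b/ is underlying.

/nɛnob/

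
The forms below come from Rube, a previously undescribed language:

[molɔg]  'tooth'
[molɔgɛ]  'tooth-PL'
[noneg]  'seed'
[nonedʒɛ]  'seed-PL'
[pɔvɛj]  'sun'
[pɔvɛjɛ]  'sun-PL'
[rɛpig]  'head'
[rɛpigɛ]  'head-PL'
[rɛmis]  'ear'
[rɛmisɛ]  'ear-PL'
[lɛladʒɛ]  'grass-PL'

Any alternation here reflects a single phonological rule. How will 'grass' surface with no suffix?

[lɛlag]

The stem for 'seed' ends in [g] in [noneg] but [dʒ] in [nonedʒɛ].
The stem 'tooth' ([molɔg], [molɔgɛ]) shows [g] unchanged in both environments, so [g] cannot be basic with [dʒ] derived before the PL suffix.
The alternation reflects depalatalization: palato-alveolar /dʒ/ becomes [g] when no front vowel follows. /dʒ/ is underlying.
From [lɛladʒɛ] the stem 'grass' is /lɛladʒ/; when no front vowel follows this yields [lɛlag].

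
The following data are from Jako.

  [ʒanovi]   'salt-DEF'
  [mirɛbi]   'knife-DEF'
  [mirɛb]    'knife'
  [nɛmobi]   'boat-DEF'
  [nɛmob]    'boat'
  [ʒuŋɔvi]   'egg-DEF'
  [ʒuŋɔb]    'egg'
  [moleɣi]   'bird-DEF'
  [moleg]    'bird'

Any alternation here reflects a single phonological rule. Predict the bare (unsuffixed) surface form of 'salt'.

[ʒanob]

In [ʒuŋɔvi] and [ʒuŋɔb] the final segment of 'egg' alternates: [v] ~ [b].
But 'boat' keeps [b] in both environments ([nɛmobi], [nɛmob]), so there is no rule changing /b/ to [v] before the DEF suffix.
The underlying segment must be /v/; voiced fricatives become stops word-finally, yielding [b] there.
The one attested form of 'salt', [ʒanovi], shows underlying /ʒanov/. Applying the same rule word-finally gives [ʒanob].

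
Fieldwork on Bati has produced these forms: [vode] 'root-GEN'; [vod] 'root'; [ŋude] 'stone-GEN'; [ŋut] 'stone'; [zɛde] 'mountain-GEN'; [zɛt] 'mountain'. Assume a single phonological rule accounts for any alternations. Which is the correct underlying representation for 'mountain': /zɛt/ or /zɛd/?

/zɛt/

The stem for 'mountain' ends in [d] in [zɛde] but [t] in [zɛt].
Compare 'root', with invariant [d] in [vode] and [vod]: an analysis with underlying /d/ and a rule producing [t] in isolation would wrongly predict alternation here too.
The alternation reflects intervocalic voicing: voiceless stops become voiced between vowels. /t/ is underlying.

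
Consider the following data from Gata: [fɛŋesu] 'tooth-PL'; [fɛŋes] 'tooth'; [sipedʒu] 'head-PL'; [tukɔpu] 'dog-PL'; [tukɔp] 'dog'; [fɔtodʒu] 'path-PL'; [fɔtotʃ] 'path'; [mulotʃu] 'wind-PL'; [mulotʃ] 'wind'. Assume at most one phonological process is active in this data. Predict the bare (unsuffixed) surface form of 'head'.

In [fɔtodʒu] and [fɔtotʃ] the final segment of 'path' alternates: [dʒ] ~ [tʃ].
Compare 'wind', with invariant [tʃ] in [mulotʃu] and [mulotʃ]: an analysis with underlying /tʃ/ and a rule producing [dʒ] before the PL suffix would wrongly predict alternation here too.
So /dʒ/ is underlying, and a rule of word-final obstruent devoicing — voiced obstruents become voiceless word-finally — gives [tʃ].
The one attested form of 'head', [sipedʒu], shows underlying /sipedʒ/. Applying the same rule word-finally gives [sipetʃ].

[sipetʃ]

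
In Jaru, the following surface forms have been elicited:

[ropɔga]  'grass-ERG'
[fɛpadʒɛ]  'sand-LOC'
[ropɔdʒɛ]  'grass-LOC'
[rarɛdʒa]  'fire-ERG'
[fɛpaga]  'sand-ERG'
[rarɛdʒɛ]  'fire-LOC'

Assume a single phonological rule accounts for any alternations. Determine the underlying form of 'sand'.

'sand' shows [dʒ] ~ [g] at the end of the stem ([fɛpadʒɛ] vs [fɛpaga]).
But 'fire' keeps [dʒ] in both environments ([rarɛdʒɛ], [rarɛdʒa]), so there is no rule changing /dʒ/ to [g] before the ERG suffix.
The underlying segment must be /g/; /g/ becomes palato-alveolar [dʒ] before a front vowel, yielding [dʒ] there.

/fɛpag/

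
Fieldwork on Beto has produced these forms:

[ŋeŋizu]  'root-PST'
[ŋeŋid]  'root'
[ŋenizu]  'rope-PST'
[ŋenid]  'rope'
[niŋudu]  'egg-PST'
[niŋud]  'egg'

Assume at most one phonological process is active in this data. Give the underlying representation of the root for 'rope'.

/ŋeniz/

In [ŋenizu] and [ŋenid] the final segment of 'rope' alternates: [z] ~ [d].
Compare 'egg', with invariant [d] in [niŋudu] and [niŋud]: an analysis with underlying /d/ and a rule producing [z] before the PST suffix would wrongly predict alternation here too.
The alternation reflects word-final hardening: voiced fricatives become stops word-finally. /z/ is underlying.
The underlying form of 'rope' is therefore /ŋeniz/.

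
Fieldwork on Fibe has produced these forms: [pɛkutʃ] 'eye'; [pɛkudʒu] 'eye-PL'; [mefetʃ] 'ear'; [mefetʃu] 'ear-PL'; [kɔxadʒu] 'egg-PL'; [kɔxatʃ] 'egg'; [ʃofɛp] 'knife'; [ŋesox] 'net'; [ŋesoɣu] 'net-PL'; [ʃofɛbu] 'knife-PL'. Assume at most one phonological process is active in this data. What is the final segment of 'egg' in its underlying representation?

/dʒ/

'egg' shows [dʒ] ~ [tʃ] at the end of the stem ([kɔxadʒu] vs [kɔxatʃ]).
Compare 'ear', with invariant [tʃ] in [mefetʃu] and [mefetʃ]: an analysis with underlying /tʃ/ and a rule producing [dʒ] before the PL suffix would wrongly predict alternation here too.
So /dʒ/ is underlying, and a rule of word-final obstruent devoicing — voiced obstruents become voiceless word-finally — gives [tʃ].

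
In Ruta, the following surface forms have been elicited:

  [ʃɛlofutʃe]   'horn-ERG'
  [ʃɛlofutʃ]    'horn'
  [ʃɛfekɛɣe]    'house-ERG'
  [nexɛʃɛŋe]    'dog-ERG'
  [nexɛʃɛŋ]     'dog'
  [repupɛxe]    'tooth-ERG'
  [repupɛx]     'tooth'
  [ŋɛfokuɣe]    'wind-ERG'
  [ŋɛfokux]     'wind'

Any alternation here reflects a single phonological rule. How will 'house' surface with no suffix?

The stem for 'wind' ends in [ɣ] in [ŋɛfokuɣe] but [x] in [ŋɛfokux].
The stem 'tooth' ([repupɛxe], [repupɛx]) shows [x] unchanged in both environments, so [x] cannot be basic with [ɣ] derived before the ERG suffix.
The alternation reflects word-final obstruent devoicing: voiced obstruents become voiceless word-finally. /ɣ/ is underlying.
From [ʃɛfekɛɣe] the stem 'house' is /ʃɛfekɛɣ/; word-finally this yields [ʃɛfekɛx].

[ʃɛfekɛx]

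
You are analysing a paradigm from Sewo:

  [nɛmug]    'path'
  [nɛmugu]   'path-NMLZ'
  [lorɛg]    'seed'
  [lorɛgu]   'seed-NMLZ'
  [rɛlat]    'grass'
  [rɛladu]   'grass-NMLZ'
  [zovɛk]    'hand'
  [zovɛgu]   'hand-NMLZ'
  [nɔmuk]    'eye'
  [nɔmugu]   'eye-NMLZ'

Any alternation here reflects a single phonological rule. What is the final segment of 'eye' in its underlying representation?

/k/

The root 'eye' surfaces as [nɔmuk] and [nɔmugu], with a stem-final [k] ~ [g] alternation.
The stem 'path' ([nɛmug], [nɛmugu]) shows [g] unchanged in both environments, so [g] cannot be basic with [k] derived in isolation.
The alternation reflects intervocalic voicing: voiceless stops become voiced between vowels. /k/ is underlying.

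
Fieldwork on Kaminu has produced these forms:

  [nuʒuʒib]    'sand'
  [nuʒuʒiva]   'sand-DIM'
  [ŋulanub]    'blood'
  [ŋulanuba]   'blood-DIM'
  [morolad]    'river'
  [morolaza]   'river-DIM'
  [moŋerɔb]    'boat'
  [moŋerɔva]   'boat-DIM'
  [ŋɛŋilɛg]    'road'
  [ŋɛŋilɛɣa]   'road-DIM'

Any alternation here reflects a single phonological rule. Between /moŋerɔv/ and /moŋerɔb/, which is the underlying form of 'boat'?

In [moŋerɔb] and [moŋerɔva] the final segment of 'boat' alternates: [b] ~ [v].
The stem 'blood' ([ŋulanub], [ŋulanuba]) shows [b] unchanged in both environments, so [b] cannot be basic with [v] derived before the DIM suffix.
So /v/ is underlying, and a rule of word-final hardening — voiced fricatives become stops word-finally — gives [b].

/moŋerɔv/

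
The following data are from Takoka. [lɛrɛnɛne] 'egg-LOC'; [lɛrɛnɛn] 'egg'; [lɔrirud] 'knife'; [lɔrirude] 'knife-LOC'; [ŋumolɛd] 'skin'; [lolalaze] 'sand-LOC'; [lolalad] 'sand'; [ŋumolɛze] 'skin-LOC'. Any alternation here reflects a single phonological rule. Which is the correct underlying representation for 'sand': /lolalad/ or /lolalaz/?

The stem for 'sand' ends in [z] in [lolalaze] but [d] in [lolalad].
But 'knife' keeps [d] in both environments ([lɔrirude], [lɔrirud]), so there is no rule changing /d/ to [z] before the LOC suffix.
So /z/ is underlying, and a rule of word-final hardening — voiced fricatives become stops word-finally — gives [d].

/lolalaz/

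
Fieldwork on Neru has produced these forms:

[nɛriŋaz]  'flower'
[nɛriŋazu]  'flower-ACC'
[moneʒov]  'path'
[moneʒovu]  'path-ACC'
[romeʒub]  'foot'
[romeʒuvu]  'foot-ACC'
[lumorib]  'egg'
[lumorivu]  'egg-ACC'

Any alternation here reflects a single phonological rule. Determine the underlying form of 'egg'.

In [lumorib] and [lumorivu] the final segment of 'egg' alternates: [b] ~ [v].
But 'path' keeps [v] in both environments ([moneʒov], [moneʒovu]), so there is no rule changing /v/ to [b] in isolation.
The underlying segment must be /b/; voiced stops become fricatives between vowels, yielding [v] there.

/lumorib/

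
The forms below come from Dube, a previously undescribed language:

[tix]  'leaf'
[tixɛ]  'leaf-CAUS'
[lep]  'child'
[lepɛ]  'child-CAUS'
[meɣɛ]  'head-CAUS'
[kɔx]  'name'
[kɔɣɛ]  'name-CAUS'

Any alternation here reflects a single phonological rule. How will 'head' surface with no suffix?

The stem for 'name' ends in [x] in [kɔx] but [ɣ] in [kɔɣɛ].
But 'leaf' keeps [x] in both environments ([tix], [tixɛ]), so there is no rule changing /x/ to [ɣ] before the CAUS suffix.
So /ɣ/ is underlying, and a rule of word-final obstruent devoicing — voiced obstruents become voiceless word-finally — gives [x].
From [meɣɛ] the stem 'head' is /meɣ/; word-finally this yields [mex].

[mex]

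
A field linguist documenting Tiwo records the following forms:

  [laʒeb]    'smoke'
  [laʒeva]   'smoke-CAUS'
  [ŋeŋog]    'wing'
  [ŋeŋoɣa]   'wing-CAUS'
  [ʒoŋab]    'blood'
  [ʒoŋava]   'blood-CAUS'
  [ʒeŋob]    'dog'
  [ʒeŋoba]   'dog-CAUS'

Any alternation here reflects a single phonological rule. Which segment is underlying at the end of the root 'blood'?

/v/

'blood' shows [b] ~ [v] at the end of the stem ([ʒoŋab] vs [ʒoŋava]).
The stem 'dog' ([ʒeŋob], [ʒeŋoba]) shows [b] unchanged in both environments, so [b] cannot be basic with [v] derived before the CAUS suffix.
Therefore /v/ is basic and [b] is derived by word-final hardening (voiced fricatives become stops word-finally).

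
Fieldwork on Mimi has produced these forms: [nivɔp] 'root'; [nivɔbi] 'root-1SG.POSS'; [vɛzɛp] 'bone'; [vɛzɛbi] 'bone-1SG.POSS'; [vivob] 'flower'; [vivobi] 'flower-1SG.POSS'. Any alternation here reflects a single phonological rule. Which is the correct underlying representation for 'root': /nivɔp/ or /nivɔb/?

The root 'root' surfaces as [nivɔp] and [nivɔbi], with a stem-final [p] ~ [b] alternation.
But 'flower' keeps [b] in both environments ([vivob], [vivobi]), so there is no rule changing /b/ to [p] in isolation.
The underlying segment must be /p/; voiceless stops become voiced between vowels, yielding [b] there.

/nivɔp/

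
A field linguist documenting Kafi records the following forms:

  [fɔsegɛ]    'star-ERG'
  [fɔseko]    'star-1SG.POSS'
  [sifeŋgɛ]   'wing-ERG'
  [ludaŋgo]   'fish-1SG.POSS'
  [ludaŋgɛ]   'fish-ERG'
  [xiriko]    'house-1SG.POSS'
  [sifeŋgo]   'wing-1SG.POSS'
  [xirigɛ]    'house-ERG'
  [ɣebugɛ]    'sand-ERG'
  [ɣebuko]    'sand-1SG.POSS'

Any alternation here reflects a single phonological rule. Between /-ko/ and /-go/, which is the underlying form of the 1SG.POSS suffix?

/-ko/

The 1SG.POSS suffix surfaces as [-go] and [-ko], depending on the final segment of the stem.
The ERG suffix, which begins with [g], is invariant after every stem; so [g] is not altered by any rule here.
The 1SG.POSS suffix is therefore /-ko/ underlyingly, with post-nasal voicing: voiceless stops become voiced after a nasal.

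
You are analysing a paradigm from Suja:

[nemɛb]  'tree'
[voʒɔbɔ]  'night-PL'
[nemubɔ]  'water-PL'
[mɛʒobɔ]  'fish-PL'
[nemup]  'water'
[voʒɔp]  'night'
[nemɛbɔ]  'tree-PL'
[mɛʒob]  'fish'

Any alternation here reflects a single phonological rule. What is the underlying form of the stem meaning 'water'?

/nemup/

In [nemubɔ] and [nemup] the final segment of 'water' alternates: [b] ~ [p].
But 'fish' keeps [b] in both environments ([mɛʒobɔ], [mɛʒob]), so there is no rule changing /b/ to [p] in isolation.
Therefore /p/ is basic and [b] is derived by intervocalic voicing (voiceless stops become voiced between vowels).
So 'water' = /nemup/.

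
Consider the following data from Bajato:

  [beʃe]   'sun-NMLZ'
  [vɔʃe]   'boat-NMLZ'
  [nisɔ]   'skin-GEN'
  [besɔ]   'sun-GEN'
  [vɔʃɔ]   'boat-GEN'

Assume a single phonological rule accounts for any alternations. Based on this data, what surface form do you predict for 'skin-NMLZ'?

[niʃe]

In [beʃe] and [besɔ] the final segment of 'sun' alternates: [ʃ] ~ [s].
The stem 'boat' ([vɔʃe], [vɔʃɔ]) shows [ʃ] unchanged in both environments, so [ʃ] cannot be basic with [s] derived before the GEN suffix.
Therefore /s/ is basic and [ʃ] is derived by palatalization before a front vowel (/s/ becomes palato-alveolar [ʃ] before a front vowel).
From [nisɔ] the stem 'skin' is /nis/; before a front vowel this yields [niʃe].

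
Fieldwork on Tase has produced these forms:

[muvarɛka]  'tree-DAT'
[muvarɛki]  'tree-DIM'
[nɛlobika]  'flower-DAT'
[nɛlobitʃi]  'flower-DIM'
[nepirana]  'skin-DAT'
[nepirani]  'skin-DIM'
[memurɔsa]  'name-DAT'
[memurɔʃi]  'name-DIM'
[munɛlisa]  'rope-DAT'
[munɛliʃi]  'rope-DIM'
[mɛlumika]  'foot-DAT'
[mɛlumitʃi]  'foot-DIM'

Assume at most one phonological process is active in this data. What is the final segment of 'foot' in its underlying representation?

/tʃ/

The root 'foot' surfaces as [mɛlumika] and [mɛlumitʃi], with a stem-final [k] ~ [tʃ] alternation.
The stem 'tree' ([muvarɛka], [muvarɛki]) shows [k] unchanged in both environments, so [k] cannot be basic with [tʃ] derived before the DIM suffix.
The underlying segment must be /tʃ/; palato-alveolar /tʃ/ and /ʃ/ become [k] and [s] when no front vowel follows, yielding [k] there.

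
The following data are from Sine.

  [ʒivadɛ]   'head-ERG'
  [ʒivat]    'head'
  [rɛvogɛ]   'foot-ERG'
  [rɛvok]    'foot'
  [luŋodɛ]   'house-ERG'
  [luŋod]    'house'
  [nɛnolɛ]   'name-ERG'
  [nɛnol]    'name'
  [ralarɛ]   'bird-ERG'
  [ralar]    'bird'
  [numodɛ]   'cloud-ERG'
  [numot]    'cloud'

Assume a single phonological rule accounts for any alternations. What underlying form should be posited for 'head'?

The stem for 'head' ends in [d] in [ʒivadɛ] but [t] in [ʒivat].
The stem 'house' ([luŋodɛ], [luŋod]) shows [d] unchanged in both environments, so [d] cannot be basic with [t] derived in isolation.
The alternation reflects intervocalic voicing: voiceless stops become voiced between vowels. /t/ is underlying.
The underlying form of 'head' is therefore /ʒivat/.

/ʒivat/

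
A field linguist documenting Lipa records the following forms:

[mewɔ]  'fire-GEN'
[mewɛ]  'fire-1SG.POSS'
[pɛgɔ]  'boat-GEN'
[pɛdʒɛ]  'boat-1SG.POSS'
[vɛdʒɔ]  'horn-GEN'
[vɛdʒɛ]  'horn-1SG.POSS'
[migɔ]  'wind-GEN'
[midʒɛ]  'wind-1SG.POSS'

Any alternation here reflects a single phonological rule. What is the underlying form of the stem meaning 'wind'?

/mig/

The stem for 'wind' ends in [g] in [migɔ] but [dʒ] in [midʒɛ].
If /dʒ/ were underlying and a rule turned it into [g] before the GEN suffix, 'horn' would also alternate; but it has [dʒ] in both [vɛdʒɔ] and [vɛdʒɛ].
The alternation reflects palatalization before a front vowel: /g/ becomes palato-alveolar [dʒ] before a front vowel. /g/ is underlying.
The underlying form of 'wind' is therefore /mig/.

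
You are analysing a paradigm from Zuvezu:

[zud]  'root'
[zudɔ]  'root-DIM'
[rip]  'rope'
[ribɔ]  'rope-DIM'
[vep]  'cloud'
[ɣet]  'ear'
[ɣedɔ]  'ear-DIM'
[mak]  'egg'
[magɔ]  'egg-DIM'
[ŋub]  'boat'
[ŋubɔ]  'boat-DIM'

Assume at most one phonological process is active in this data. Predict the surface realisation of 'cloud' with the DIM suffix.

In [rip] and [ribɔ] the final segment of 'rope' alternates: [p] ~ [b].
Compare 'boat', with invariant [b] in [ŋub] and [ŋubɔ]: an analysis with underlying /b/ and a rule producing [p] in isolation would wrongly predict alternation here too.
Therefore /p/ is basic and [b] is derived by intervocalic voicing (voiceless stops become voiced between vowels).
From [vep] the stem 'cloud' is /vep/; between vowels this yields [vebɔ].

[vebɔ]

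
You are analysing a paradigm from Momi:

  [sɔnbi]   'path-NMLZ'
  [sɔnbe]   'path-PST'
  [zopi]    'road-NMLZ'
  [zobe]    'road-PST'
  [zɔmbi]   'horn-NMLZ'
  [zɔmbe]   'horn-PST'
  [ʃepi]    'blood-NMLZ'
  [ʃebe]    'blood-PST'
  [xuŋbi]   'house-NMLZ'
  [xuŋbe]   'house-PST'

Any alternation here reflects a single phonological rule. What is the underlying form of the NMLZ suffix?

The NMLZ suffix surfaces as [-bi] and [-pi], depending on the final segment of the stem.
The PST suffix, which begins with [b], is invariant after every stem; so [b] is not altered by any rule here.
The NMLZ suffix is therefore /-pi/ underlyingly, with post-nasal voicing: voiceless stops become voiced after a nasal.

/-pi/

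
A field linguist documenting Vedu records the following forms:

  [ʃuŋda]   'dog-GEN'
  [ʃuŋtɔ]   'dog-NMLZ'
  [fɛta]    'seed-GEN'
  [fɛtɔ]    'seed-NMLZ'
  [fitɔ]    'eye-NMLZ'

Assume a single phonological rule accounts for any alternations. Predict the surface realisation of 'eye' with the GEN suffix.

The GEN suffix surfaces as [-da] and [-ta], depending on the final segment of the stem.
The NMLZ suffix, which begins with [t], is invariant after every stem; so [t] is not altered by any rule here.
So the underlying form is /-da/, and voiced stops become voiceless after a vowel.
After 'eye', which ends in a vowel, the suffix surfaces as [-ta], giving [fita].

[fita]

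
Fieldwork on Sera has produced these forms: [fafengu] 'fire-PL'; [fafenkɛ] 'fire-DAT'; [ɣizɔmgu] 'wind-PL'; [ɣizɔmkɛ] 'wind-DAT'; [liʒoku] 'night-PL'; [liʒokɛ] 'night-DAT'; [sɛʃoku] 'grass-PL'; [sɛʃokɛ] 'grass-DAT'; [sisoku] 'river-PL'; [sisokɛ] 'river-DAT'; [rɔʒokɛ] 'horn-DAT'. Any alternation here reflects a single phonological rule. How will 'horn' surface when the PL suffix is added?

The PL suffix surfaces as [-gu] and [-ku], depending on the final segment of the stem.
The DAT suffix, which begins with [k], is invariant after every stem; so [k] is not altered by any rule here.
The PL suffix is therefore /-gu/ underlyingly, with post-vocalic devoicing: voiced stops become voiceless after a vowel.
After 'horn', which ends in a vowel, the suffix surfaces as [-ku], giving [rɔʒoku].

[rɔʒoku]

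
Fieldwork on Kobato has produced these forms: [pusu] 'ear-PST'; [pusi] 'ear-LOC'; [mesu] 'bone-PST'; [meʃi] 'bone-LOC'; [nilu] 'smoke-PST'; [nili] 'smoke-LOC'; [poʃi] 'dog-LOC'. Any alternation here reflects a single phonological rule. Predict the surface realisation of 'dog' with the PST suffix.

[posu]

In [mesu] and [meʃi] the final segment of 'bone' alternates: [s] ~ [ʃ].
If /s/ were underlying and a rule turned it into [ʃ] before the LOC suffix, 'ear' would also alternate; but it has [s] in both [pusu] and [pusi].
The alternation reflects depalatalization: palato-alveolar /ʃ/ becomes [s] when no front vowel follows. /ʃ/ is underlying.
From [poʃi] the stem 'dog' is /poʃ/; when no front vowel follows this yields [posu].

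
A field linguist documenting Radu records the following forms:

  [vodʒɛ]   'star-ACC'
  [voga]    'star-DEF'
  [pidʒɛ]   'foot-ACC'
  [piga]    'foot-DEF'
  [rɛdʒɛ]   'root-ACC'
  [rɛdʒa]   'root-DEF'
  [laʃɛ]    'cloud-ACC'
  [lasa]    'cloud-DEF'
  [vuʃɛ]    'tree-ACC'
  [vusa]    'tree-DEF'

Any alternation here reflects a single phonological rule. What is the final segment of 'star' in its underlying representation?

The root 'star' surfaces as [vodʒɛ] and [voga], with a stem-final [dʒ] ~ [g] alternation.
If /dʒ/ were underlying and a rule turned it into [g] before the DEF suffix, 'root' would also alternate; but it has [dʒ] in both [rɛdʒɛ] and [rɛdʒa].
The alternation reflects palatalization before a front vowel: /g/ and /s/ become palato-alveolar [dʒ] and [ʃ] before a front vowel. /g/ is underlying.

/g/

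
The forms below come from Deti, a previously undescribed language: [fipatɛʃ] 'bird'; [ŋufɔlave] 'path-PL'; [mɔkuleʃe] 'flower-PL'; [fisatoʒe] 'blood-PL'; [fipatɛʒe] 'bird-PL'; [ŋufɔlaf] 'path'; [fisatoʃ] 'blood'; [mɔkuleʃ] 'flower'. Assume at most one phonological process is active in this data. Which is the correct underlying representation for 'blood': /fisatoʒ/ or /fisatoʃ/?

The stem for 'blood' ends in [ʃ] in [fisatoʃ] but [ʒ] in [fisatoʒe].
The stem 'flower' ([mɔkuleʃ], [mɔkuleʃe]) shows [ʃ] unchanged in both environments, so [ʃ] cannot be basic with [ʒ] derived before the PL suffix.
Therefore /ʒ/ is basic and [ʃ] is derived by word-final obstruent devoicing (voiced obstruents become voiceless word-finally).

/fisatoʒ/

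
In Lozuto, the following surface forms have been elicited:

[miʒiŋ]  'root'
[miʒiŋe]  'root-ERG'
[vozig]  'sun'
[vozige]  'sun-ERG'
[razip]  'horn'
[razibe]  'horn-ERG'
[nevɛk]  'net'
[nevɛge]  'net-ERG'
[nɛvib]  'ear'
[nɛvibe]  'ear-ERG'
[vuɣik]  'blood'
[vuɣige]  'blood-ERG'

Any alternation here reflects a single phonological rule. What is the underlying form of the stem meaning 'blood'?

/vuɣik/

The stem for 'blood' ends in [k] in [vuɣik] but [g] in [vuɣige].
If /g/ were underlying and a rule turned it into [k] in isolation, 'sun' would also alternate; but it has [g] in both [vozig] and [vozige].
The underlying segment must be /k/; voiceless stops become voiced between vowels, yielding [g] there.
So 'blood' = /vuɣik/.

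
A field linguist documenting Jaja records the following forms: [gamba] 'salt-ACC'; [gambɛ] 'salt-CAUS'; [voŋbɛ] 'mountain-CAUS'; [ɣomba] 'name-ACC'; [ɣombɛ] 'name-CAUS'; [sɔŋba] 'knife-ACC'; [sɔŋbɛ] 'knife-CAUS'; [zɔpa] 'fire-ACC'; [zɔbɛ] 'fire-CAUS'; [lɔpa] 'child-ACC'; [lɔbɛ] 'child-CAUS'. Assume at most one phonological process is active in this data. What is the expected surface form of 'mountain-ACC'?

[voŋba]

The ACC morpheme has two allomorphs, [-ba] and [-pa].
By contrast the CAUS suffix keeps its initial [b] throughout — that segment must be underlying.
So the underlying form is /-pa/, and voiceless stops become voiced after a nasal.
After 'mountain', which ends in a nasal, the suffix surfaces as [-ba], giving [voŋba].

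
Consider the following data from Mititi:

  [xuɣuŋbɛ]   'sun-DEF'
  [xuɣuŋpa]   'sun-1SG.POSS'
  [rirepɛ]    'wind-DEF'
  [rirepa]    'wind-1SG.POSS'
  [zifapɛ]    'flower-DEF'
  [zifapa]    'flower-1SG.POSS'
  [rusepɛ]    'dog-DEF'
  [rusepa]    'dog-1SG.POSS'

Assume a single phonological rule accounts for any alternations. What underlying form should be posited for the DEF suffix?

/-bɛ/

The DEF morpheme has two allomorphs, [-bɛ] and [-pɛ].
By contrast the 1SG.POSS suffix keeps its initial [p] throughout — that segment must be underlying.
The DEF suffix is therefore /-bɛ/ underlyingly, with post-vocalic devoicing: voiced stops become voiceless after a vowel.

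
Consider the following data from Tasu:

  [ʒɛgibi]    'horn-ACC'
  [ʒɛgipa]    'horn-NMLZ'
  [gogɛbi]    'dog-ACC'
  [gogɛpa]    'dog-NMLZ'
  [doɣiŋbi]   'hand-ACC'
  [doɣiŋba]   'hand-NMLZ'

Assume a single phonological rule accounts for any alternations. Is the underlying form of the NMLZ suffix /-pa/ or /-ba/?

/-pa/

The NMLZ suffix surfaces as [-ba] and [-pa], depending on the final segment of the stem.
By contrast the ACC suffix keeps its initial [b] throughout — that segment must be underlying.
The NMLZ suffix is therefore /-pa/ underlyingly, with post-nasal voicing: voiceless stops become voiced after a nasal.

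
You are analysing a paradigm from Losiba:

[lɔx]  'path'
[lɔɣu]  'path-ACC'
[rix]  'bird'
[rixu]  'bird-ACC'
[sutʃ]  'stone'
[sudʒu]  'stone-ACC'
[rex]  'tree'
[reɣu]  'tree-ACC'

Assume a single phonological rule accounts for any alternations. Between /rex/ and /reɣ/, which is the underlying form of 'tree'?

The stem for 'tree' ends in [x] in [rex] but [ɣ] in [reɣu].
If /x/ were underlying and a rule turned it into [ɣ] before the ACC suffix, 'bird' would also alternate; but it has [x] in both [rix] and [rixu].
The alternation reflects word-final obstruent devoicing: voiced obstruents become voiceless word-finally. /ɣ/ is underlying.

/reɣ/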